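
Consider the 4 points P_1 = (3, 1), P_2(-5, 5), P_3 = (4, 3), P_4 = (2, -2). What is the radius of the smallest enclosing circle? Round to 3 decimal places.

5.015

The minimum enclosing circle is determined by three boundary points: P_2, P_3, P_4.
Their circumcentre is (-13/14, 29/14) with r² = 2465/98.
The farthest remaining point P_1 is at distance² 1625/98 ≤ 2465/98.
r = √(2465/98) ≈ 5.015.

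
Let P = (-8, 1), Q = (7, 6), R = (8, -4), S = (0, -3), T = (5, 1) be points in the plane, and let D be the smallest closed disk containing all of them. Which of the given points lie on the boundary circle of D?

P, Q, R

By Welzl's lemma the MEC is supported by two points (diametrically opposite) or three points (on a circumcircle).
The minimum enclosing circle is determined by three boundary points: P, Q, R.
Their circumcentre is (35/62, 19/62) with r² = 141905/1922.
The farthest remaining point T is at distance² 38737/1922 ≤ 141905/1922.
The points at distance exactly r from the centre are P, Q, R — 3 points.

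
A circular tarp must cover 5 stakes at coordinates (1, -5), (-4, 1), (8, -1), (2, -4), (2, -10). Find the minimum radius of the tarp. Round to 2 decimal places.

6.87

The minimum enclosing circle of a finite set is fixed by two of the points (as a diameter) or three (as a circumcircle).
The minimum enclosing circle is determined by three boundary points: (-4, 1), (8, -1), (2, -10).
Their circumcentre is (1.475, -3.15) with r² = 47.198125.
The farthest remaining point (1, -5) is at distance² 3.648125 ≤ 47.198125.
r = √(47.198125) ≈ 6.87.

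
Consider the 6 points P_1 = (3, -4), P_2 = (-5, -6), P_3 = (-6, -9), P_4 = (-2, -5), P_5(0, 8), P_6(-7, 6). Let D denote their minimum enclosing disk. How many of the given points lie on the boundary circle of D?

The farthest pair is P_3–P_5 with squared distance 325. The circle on this segment as diameter has centre (-3, -0.5) and r² = 325/4 = 81.25.
Check P_1: distance² to centre = 48.25 ≤ 81.25, so it lies inside.
All remaining points lie in this disk, and no smaller disk contains both endpoints, so this is the minimum enclosing circle.
The points at distance exactly r from the centre are P_3, P_5 — 2 points.

2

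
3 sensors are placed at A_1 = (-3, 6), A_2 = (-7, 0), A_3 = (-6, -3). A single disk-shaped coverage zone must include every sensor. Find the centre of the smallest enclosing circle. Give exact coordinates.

(-4.5, 1.5)

Side lengths²: A_1A_2² = 52, A_1A_3² = 90, A_2A_3² = 10.
Since A_1A_3² = 90 ≥ 52 + 10 = 62, the angle opposite A_1A_3 is not acute, so the smallest enclosing circle has A_1A_3 as diameter.
Centre = midpoint of A_1A_3 = (-4.5, 1.5), r² = 90/4 = 22.5.
Centre = (-4.5, 1.5).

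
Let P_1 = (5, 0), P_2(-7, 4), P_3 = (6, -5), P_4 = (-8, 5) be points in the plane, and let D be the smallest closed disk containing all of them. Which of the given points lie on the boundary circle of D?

By Welzl's lemma the MEC is supported by two points (diametrically opposite) or three points (on a circumcircle).
The farthest pair is P_3–P_4 with squared distance 296. The circle on this segment as diameter has centre (-1, 0) and r² = 296/4 = 74.
Check P_1: distance² to centre = 36 ≤ 74, so it lies inside.
All remaining points lie in this disk, and no smaller disk contains both endpoints, so this is the minimum enclosing circle.
The points at distance exactly r from the centre are P_3, P_4 — 2 points.

P_3, P_4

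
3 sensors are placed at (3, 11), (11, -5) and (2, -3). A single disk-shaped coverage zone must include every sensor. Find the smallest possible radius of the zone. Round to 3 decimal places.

Call the three points A, B, C in the order given.
Side lengths²: AB² = 320, AC² = 197, BC² = 85.
Since AB² = 320 ≥ 197 + 85 = 282, the angle opposite AB is not acute, so the smallest enclosing circle has AB as diameter.
Centre = midpoint of AB = (7, 3), r² = 320/4 = 80.
r = √80 ≈ 8.944.

8.944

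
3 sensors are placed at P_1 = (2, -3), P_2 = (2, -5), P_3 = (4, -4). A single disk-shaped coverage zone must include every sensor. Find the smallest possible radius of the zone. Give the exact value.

Side lengths²: P_1P_2² = 4, P_1P_3² = 5, P_2P_3² = 5.
Since P_2P_3² = 5 < 5 + 4 = 9, the triangle is acute, so the smallest enclosing circle is the circumcircle.
Circumcentre = (2.75, -4), r² = 1.5625.
r = √(1.5625) = 1.25.

1.25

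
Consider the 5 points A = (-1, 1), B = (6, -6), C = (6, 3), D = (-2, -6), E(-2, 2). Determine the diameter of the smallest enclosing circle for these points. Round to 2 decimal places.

12.04

By Welzl's lemma the MEC is supported by two points (diametrically opposite) or three points (on a circumcircle).
The farthest pair is C–D with squared distance 145. The circle on this segment as diameter has centre (2, -1.5) and r² = 145/4 = 36.25.
Check A: distance² to centre = 15.25 ≤ 36.25, so it lies inside.
All remaining points lie in this disk, and no smaller disk contains both endpoints, so this is the minimum enclosing circle.
Diameter = 2r = 2√(36.25) ≈ 12.04.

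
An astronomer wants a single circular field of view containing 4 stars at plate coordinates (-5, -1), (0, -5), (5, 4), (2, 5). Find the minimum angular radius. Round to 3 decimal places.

5.670

By Welzl's lemma the MEC is supported by two points (diametrically opposite) or three points (on a circumcircle).
The minimum enclosing circle is determined by three boundary points: (-5, -1), (0, -5), (5, 4).
Their circumcentre is (11/26, 17/26) with r² = 10865/338.
The farthest remaining point (2, 5) is at distance² 7225/338 ≤ 10865/338.
r = √(10865/338) ≈ 5.670.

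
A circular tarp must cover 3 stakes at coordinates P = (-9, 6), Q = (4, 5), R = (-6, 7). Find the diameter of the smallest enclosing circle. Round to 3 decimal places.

Side lengths²: PQ² = 170, PR² = 10, QR² = 104.
Since PQ² = 170 ≥ 104 + 10 = 114, the angle opposite PQ is not acute, so the smallest enclosing circle has PQ as diameter.
Centre = midpoint of PQ = (-2.5, 5.5), r² = 170/4 = 42.5.
Diameter = 2r = 2√(42.5) ≈ 13.038.

13.038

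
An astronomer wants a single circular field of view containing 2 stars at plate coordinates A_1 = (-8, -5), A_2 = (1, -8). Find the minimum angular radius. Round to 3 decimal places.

The smallest circle enclosing two points has them as diameter endpoints.
Centre = midpoint = (-3.5, -6.5); r² = |A_1A_2|²/4 = 90/4 = 22.5.
r = √(22.5) ≈ 4.743.

4.743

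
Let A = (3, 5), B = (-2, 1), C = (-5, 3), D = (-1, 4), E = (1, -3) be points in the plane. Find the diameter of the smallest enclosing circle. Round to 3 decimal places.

9.617

The minimum enclosing circle is determined by three boundary points: A, C, E.
Their circumcentre is (-0.4, 1.6) with r² = 23.12.
The farthest remaining point D is at distance² 6.12 ≤ 23.12.
Diameter = 2r = 2√(23.12) ≈ 9.617.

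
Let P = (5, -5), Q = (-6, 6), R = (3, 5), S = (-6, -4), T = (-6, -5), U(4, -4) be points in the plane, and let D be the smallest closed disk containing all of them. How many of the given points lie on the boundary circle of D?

By Welzl's lemma the MEC is supported by two points (diametrically opposite) or three points (on a circumcircle).
The farthest pair is P–Q with squared distance 242. The circle on this segment as diameter has centre (-0.5, 0.5) and r² = 242/4 = 60.5.
Check R: distance² to centre = 32.5 ≤ 60.5, so it lies inside.
All remaining points lie in this disk, and no smaller disk contains both endpoints, so this is the minimum enclosing circle.
The points at distance exactly r from the centre are P, Q, T — 3 points.

3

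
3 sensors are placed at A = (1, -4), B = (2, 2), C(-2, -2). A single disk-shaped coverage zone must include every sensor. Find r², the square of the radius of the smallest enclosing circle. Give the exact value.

9.62

Side lengths²: AB² = 37, AC² = 13, BC² = 32.
Since AB² = 37 < 32 + 13 = 45, the triangle is acute, so the smallest enclosing circle is the circumcircle.
Circumcentre = (0.9, -0.9), r² = 9.62.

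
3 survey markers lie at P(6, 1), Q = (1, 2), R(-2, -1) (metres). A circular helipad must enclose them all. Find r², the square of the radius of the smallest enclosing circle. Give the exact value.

17

Side lengths²: PQ² = 26, PR² = 68, QR² = 18.
Since PR² = 68 ≥ 26 + 18 = 44, the angle opposite PR is not acute, so the smallest enclosing circle has PR as diameter.
Centre = midpoint of PR = (2, 0), r² = 68/4 = 17.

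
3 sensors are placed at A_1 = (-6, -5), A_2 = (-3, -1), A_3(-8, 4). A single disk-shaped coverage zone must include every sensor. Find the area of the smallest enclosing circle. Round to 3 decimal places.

66.759

Side lengths²: A_1A_2² = 25, A_1A_3² = 85, A_2A_3² = 50.
Since A_1A_3² = 85 ≥ 50 + 25 = 75, the angle opposite A_1A_3 is not acute, so the smallest enclosing circle has A_1A_3 as diameter.
Centre = midpoint of A_1A_3 = (-7, -0.5), r² = 85/4 = 21.25.
Area = π·r² = π·21.25 ≈ 66.759.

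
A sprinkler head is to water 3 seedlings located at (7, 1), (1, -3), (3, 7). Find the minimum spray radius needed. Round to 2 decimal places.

5.10

Call the three points A, B, C in the order given.
Side lengths²: AB² = 52, AC² = 52, BC² = 104.
Since BC² = 104 ≥ 52 + 52 = 104, the angle opposite BC is not acute, so the smallest enclosing circle has BC as diameter.
Centre = midpoint of BC = (2, 2), r² = 104/4 = 26.
r = √26 ≈ 5.10.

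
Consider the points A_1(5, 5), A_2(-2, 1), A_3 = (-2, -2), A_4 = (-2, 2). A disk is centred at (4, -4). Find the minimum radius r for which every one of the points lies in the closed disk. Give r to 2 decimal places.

The required radius is the distance from (4, -4) to the farthest point.
Squared distances: 82, 61, 40, 72.
Maximum is 82, attained at A_1.
r = √82 ≈ 9.06.

9.06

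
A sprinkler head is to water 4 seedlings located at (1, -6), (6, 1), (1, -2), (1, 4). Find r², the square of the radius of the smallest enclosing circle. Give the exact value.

25.16

The minimum enclosing circle of a finite set is fixed by two of the points (as a diameter) or three (as a circumcircle).
The minimum enclosing circle is determined by three boundary points: (1, -6), (6, 1), (1, 4).
Their circumcentre is (1.4, -1) with r² = 25.16.
The farthest remaining point (1, -2) is at distance² 1.16 ≤ 25.16.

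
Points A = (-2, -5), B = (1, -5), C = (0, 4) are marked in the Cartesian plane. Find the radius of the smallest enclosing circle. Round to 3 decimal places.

4.638

Side lengths²: AB² = 9, AC² = 85, BC² = 82.
Since AC² = 85 < 82 + 9 = 91, the triangle is acute, so the smallest enclosing circle is the circumcircle.
Circumcentre = (-0.5, -11/18), r² = 3485/162.
r = √(3485/162) ≈ 4.638.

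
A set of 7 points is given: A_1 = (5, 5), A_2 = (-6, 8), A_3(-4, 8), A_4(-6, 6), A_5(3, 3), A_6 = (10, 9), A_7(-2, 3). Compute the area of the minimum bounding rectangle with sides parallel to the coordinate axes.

x ranges over [-6, 10], width 16.
y ranges over [3, 9], height 6.
Area = 16 × 6 = 96.

96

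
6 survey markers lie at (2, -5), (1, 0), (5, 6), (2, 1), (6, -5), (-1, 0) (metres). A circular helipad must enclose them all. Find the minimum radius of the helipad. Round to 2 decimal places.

5.72

The minimum enclosing circle is determined by three boundary points: (2, -5), (5, 6), (6, -5).
Their circumcentre is (4, 4/11) with r² = 3965/121.
The farthest remaining point (-1, 0) is at distance² 3041/121 ≤ 3965/121.
r = √(3965/121) ≈ 5.72.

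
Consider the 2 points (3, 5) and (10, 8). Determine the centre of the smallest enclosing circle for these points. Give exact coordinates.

(6.5, 6.5)

The smallest circle enclosing two points has them as diameter endpoints.
Centre = midpoint = (6.5, 6.5); r² = |(3, 5)−(10, 8)|²/4 = 58/4 = 14.5.
Centre = (6.5, 6.5).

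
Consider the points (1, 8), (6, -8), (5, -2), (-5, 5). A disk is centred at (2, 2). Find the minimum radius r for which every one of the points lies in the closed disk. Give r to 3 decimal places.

The required radius is the distance from (2, 2) to the farthest point.
Squared distances: 37, 116, 25, 58.
Maximum is 116, attained at (6, -8).
r = √116 ≈ 10.770.

10.770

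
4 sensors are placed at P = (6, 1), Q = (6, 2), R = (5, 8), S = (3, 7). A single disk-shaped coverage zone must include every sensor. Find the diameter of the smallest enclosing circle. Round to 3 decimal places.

The farthest pair is P–R with squared distance 50. The circle on this segment as diameter has centre (5.5, 4.5) and r² = 50/4 = 12.5.
Check Q: distance² to centre = 6.5 ≤ 12.5, so it lies inside.
All remaining points lie in this disk, and no smaller disk contains both endpoints, so this is the minimum enclosing circle.
Diameter = 2r = 2√(12.5) ≈ 7.071.

7.071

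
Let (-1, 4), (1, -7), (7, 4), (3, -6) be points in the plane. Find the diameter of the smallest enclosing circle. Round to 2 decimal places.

The minimum enclosing circle of a finite set is fixed by two of the points (as a diameter) or three (as a circumcircle).
The minimum enclosing circle is determined by three boundary points: (-1, 4), (1, -7), (7, 4).
Their circumcentre is (3, -21/22) with r² = 19625/484.
The farthest remaining point (3, -6) is at distance² 12321/484 ≤ 19625/484.
Diameter = 2r = 2√(19625/484) ≈ 12.74.

12.74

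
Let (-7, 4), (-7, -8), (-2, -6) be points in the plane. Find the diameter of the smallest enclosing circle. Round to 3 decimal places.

Call the three points A, B, C in the order given.
Side lengths²: AB² = 144, AC² = 125, BC² = 29.
Since AB² = 144 < 125 + 29 = 154, the triangle is acute, so the smallest enclosing circle is the circumcircle.
Circumcentre = (-6.5, -2), r² = 36.25.
Diameter = 2r = 2√(36.25) ≈ 12.042.

12.042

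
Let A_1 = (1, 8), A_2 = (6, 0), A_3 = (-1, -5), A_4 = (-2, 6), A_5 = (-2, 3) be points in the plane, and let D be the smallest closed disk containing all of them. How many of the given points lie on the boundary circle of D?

A smallest enclosing disk is always determined by at most three of the input points on its boundary.
The farthest pair is A_1–A_3 with squared distance 173. The circle on this segment as diameter has centre (0, 1.5) and r² = 173/4 = 43.25.
Check A_2: distance² to centre = 38.25 ≤ 43.25, so it lies inside.
All remaining points lie in this disk, and no smaller disk contains both endpoints, so this is the minimum enclosing circle.
The points at distance exactly r from the centre are A_1, A_3 — 2 points.

2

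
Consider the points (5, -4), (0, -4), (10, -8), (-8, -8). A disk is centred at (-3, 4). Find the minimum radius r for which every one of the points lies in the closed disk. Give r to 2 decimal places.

17.69

The required radius is the distance from (-3, 4) to the farthest point.
Squared distances: 128, 73, 313, 169.
Maximum is 313, attained at (10, -8).
r = √313 ≈ 17.69.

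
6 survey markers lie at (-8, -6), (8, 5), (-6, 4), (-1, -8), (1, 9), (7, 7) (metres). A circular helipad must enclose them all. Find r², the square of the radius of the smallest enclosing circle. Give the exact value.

98.5

The farthest pair is (-8, -6)–(7, 7) with squared distance 394. The circle on this segment as diameter has centre (-0.5, 0.5) and r² = 394/4 = 98.5.
Check (8, 5): distance² to centre = 92.5 ≤ 98.5, so it lies inside.
All remaining points lie in this disk, and no smaller disk contains both endpoints, so this is the minimum enclosing circle.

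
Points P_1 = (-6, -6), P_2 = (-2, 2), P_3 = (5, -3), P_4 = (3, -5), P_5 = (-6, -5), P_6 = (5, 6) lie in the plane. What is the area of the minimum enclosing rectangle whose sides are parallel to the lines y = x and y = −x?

In coordinates u = x + y, v = x − y the rectangle is axis-aligned; the map (x,y)→(u,v) scales areas by 2.
u-values: -12, 0, 2, -2, -11, 11; range = 11 − (-12) = 23.
v-values: 0, -4, 8, 8, -1, -1; range = 8 − (-4) = 12.
Area = (23 × 12) / 2 = 138.

138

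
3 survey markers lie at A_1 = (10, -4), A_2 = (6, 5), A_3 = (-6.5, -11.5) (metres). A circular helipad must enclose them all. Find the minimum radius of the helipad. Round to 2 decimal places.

Side lengths²: A_1A_2² = 97, A_1A_3² = 328.5, A_2A_3² = 428.5.
Since A_2A_3² = 428.5 ≥ 328.5 + 97 = 425.5, the angle opposite A_2A_3 is not acute, so the smallest enclosing circle has A_2A_3 as diameter.
Centre = midpoint of A_2A_3 = (-0.25, -3.25), r² = 428.5/4 = 107.125.
r = √(107.125) ≈ 10.35.

10.35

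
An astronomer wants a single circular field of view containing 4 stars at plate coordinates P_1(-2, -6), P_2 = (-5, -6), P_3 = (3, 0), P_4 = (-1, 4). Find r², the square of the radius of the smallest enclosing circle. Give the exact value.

The minimum enclosing circle of a finite set is fixed by two of the points (as a diameter) or three (as a circumcircle).
The minimum enclosing circle is determined by three boundary points: P_2, P_3, P_4.
Their circumcentre is (-16/7, -9/7) with r² = 1450/49.
The farthest remaining point P_1 is at distance² 1093/49 ≤ 1450/49.

1450/49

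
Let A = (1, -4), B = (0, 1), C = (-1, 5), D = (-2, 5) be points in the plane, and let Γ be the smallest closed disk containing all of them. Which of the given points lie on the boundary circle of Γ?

A, D

The minimum enclosing circle of a finite set is fixed by two of the points (as a diameter) or three (as a circumcircle).
The farthest pair is A–D with squared distance 90. The circle on this segment as diameter has centre (-0.5, 0.5) and r² = 90/4 = 22.5.
Check B: distance² to centre = 0.5 ≤ 22.5, so it lies inside.
All remaining points lie in this disk, and no smaller disk contains both endpoints, so this is the minimum enclosing circle.
The points at distance exactly r from the centre are A, D — 2 points.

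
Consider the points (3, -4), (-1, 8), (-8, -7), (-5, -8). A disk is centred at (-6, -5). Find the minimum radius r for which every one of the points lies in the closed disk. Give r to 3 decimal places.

13.928

The required radius is the distance from (-6, -5) to the farthest point.
Squared distances: 82, 194, 8, 10.
Maximum is 194, attained at (-1, 8).
r = √194 ≈ 13.928.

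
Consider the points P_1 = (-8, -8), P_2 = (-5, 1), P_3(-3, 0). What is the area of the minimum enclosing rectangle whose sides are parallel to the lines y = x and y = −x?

In coordinates u = x + y, v = x − y the rectangle is axis-aligned; the map (x,y)→(u,v) scales areas by 2.
u-values: -16, -4, -3; range = -3 − (-16) = 13.
v-values: 0, -6, -3; range = 0 − (-6) = 6.
Area = (13 × 6) / 2 = 39.

39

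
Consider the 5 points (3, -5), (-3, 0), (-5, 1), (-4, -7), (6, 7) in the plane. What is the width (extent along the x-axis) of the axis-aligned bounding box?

11

max x = 6, min x = -5, so width = 11.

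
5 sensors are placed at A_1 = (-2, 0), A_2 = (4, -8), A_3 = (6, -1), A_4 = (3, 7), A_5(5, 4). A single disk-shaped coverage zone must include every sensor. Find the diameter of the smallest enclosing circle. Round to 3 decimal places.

15.033

The minimum enclosing circle of a finite set is fixed by two of the points (as a diameter) or three (as a circumcircle).
The farthest pair is A_2–A_4 with squared distance 226. The circle on this segment as diameter has centre (3.5, -0.5) and r² = 226/4 = 56.5.
Check A_1: distance² to centre = 30.5 ≤ 56.5, so it lies inside.
All remaining points lie in this disk, and no smaller disk contains both endpoints, so this is the minimum enclosing circle.
Diameter = 2r = 2√(56.5) ≈ 15.033.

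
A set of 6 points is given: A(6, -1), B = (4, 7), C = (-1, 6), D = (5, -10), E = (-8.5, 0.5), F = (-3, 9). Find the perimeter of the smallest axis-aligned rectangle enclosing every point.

Width = max x − min x = 6 − (-8.5) = 14.5.
Height = max y − min y = 9 − (-10) = 19.
Perimeter = 2(14.5 + 19) = 67.

67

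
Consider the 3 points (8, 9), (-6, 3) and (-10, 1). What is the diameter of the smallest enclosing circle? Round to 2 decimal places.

Call the three points A, B, C in the order given.
Side lengths²: AB² = 232, AC² = 388, BC² = 20.
Since AC² = 388 ≥ 232 + 20 = 252, the angle opposite AC is not acute, so the smallest enclosing circle has AC as diameter.
Centre = midpoint of AC = (-1, 5), r² = 388/4 = 97.
Diameter = 2r = 2√97 ≈ 19.70.

19.70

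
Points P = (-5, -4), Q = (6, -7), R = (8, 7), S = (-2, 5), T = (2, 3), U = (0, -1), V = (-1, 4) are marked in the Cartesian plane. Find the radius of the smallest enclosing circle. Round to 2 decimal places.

8.58

The minimum enclosing circle of a finite set is fixed by two of the points (as a diameter) or three (as a circumcircle).
The minimum enclosing circle is determined by three boundary points: P, Q, R.
Their circumcentre is (2.1875, 0.6875) with r² = 73.6328125.
The farthest remaining point S is at distance² 36.1328125 ≤ 73.6328125.
r = √(73.6328125) ≈ 8.58.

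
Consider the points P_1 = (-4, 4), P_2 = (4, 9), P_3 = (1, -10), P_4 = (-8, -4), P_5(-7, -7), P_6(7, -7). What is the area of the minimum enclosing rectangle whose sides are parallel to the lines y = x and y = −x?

297

In coordinates u = x + y, v = x − y the rectangle is axis-aligned; the map (x,y)→(u,v) scales areas by 2.
u-values: 0, 13, -9, -12, -14, 0; range = 13 − (-14) = 27.
v-values: -8, -5, 11, -4, 0, 14; range = 14 − (-8) = 22.
Area = (27 × 22) / 2 = 297.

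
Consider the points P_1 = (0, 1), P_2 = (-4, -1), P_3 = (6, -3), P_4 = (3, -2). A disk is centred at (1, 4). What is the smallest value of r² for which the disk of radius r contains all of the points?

The required radius is the distance from (1, 4) to the farthest point.
Squared distances: 10, 50, 74, 40.
Maximum is 74, attained at P_3.

74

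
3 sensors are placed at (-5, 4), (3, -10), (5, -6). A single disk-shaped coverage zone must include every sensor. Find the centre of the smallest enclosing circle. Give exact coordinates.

(-1, -3)

Call the three points A, B, C in the order given.
Side lengths²: AB² = 260, AC² = 200, BC² = 20.
Since AB² = 260 ≥ 200 + 20 = 220, the angle opposite AB is not acute, so the smallest enclosing circle has AB as diameter.
Centre = midpoint of AB = (-1, -3), r² = 260/4 = 65.
Centre = (-1, -3).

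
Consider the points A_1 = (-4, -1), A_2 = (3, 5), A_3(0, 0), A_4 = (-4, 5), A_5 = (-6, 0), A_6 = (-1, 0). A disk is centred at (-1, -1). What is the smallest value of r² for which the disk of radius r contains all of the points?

52

The required radius is the distance from (-1, -1) to the farthest point.
Squared distances: 9, 52, 2, 45, 26, 1.
Maximum is 52, attained at A_2.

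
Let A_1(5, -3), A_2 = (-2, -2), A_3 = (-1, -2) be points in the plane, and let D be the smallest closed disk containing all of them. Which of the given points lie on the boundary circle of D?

A_1, A_2

Side lengths²: A_1A_2² = 50, A_1A_3² = 37, A_2A_3² = 1.
Since A_1A_2² = 50 ≥ 37 + 1 = 38, the angle opposite A_1A_2 is not acute, so the smallest enclosing circle has A_1A_2 as diameter.
Centre = midpoint of A_1A_2 = (1.5, -2.5), r² = 50/4 = 12.5.
The points at distance exactly r from the centre are A_1, A_2 — 2 points.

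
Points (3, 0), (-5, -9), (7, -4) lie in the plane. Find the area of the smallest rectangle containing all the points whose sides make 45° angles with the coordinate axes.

68

In coordinates u = x + y, v = x − y the rectangle is axis-aligned; the map (x,y)→(u,v) scales areas by 2.
u-values: 3, -14, 3; range = 3 − (-14) = 17.
v-values: 3, 4, 11; range = 11 − 3 = 8.
Area = (17 × 8) / 2 = 68.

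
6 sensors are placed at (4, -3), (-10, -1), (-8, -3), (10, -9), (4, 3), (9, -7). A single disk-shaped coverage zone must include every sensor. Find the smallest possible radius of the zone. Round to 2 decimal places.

10.77

The minimum enclosing circle of a finite set is fixed by two of the points (as a diameter) or three (as a circumcircle).
The farthest pair is (-10, -1)–(10, -9) with squared distance 464. The circle on this segment as diameter has centre (0, -5) and r² = 464/4 = 116.
Check (4, -3): distance² to centre = 20 ≤ 116, so it lies inside.
All remaining points lie in this disk, and no smaller disk contains both endpoints, so this is the minimum enclosing circle.
r = √116 ≈ 10.77.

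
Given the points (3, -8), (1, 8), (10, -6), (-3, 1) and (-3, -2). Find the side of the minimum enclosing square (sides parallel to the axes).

16

The bounding box has width 13 and height 16.
An axis-aligned square enclosing the set must have side ≥ max(width, height).
So the minimum side is max(13, 16) = 16.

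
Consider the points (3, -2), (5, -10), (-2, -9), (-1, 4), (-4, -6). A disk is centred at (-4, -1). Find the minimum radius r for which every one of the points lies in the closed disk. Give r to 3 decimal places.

12.728

The required radius is the distance from (-4, -1) to the farthest point.
Squared distances: 50, 162, 68, 34, 25.
Maximum is 162, attained at (5, -10).
r = √162 ≈ 12.728.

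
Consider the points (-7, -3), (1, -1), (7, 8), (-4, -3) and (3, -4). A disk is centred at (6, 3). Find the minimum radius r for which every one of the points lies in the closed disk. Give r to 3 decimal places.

14.318

The required radius is the distance from (6, 3) to the farthest point.
Squared distances: 205, 41, 26, 136, 58.
Maximum is 205, attained at (-7, -3).
r = √205 ≈ 14.318.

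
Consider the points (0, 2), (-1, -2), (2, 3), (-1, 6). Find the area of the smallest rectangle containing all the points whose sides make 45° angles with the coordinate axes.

In coordinates u = x + y, v = x − y the rectangle is axis-aligned; the map (x,y)→(u,v) scales areas by 2.
u-values: 2, -3, 5, 5; range = 5 − (-3) = 8.
v-values: -2, 1, -1, -7; range = 1 − (-7) = 8.
Area = (8 × 8) / 2 = 32.

32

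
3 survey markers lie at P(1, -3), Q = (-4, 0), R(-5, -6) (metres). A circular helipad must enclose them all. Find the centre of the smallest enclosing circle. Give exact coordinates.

(-57/22, -73/22)

Side lengths²: PQ² = 34, PR² = 45, QR² = 37.
Since PR² = 45 < 37 + 34 = 71, the triangle is acute, so the smallest enclosing circle is the circumcircle.
Circumcentre = (-57/22, -73/22), r² = 3145/242.
Centre = (-57/22, -73/22).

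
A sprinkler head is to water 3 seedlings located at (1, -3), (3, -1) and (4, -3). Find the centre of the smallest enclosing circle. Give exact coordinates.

(2.5, -2.5)

Call the three points A, B, C in the order given.
Side lengths²: AB² = 8, AC² = 9, BC² = 5.
Since AC² = 9 < 8 + 5 = 13, the triangle is acute, so the smallest enclosing circle is the circumcircle.
Circumcentre = (2.5, -2.5), r² = 2.5.
Centre = (2.5, -2.5).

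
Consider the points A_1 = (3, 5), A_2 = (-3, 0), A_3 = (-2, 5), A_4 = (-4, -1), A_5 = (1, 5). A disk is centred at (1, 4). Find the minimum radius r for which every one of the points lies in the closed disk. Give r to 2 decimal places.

7.07

The required radius is the distance from (1, 4) to the farthest point.
Squared distances: 5, 32, 10, 50, 1.
Maximum is 50, attained at A_4.
r = √50 ≈ 7.07.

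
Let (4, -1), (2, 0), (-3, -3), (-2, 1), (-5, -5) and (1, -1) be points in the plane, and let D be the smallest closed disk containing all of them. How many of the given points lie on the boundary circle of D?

The farthest pair is (4, -1)–(-5, -5) with squared distance 97. The circle on this segment as diameter has centre (-0.5, -3) and r² = 97/4 = 24.25.
Check (2, 0): distance² to centre = 15.25 ≤ 24.25, so it lies inside.
All remaining points lie in this disk, and no smaller disk contains both endpoints, so this is the minimum enclosing circle.
The points at distance exactly r from the centre are (4, -1), (-5, -5) — 2 points.

2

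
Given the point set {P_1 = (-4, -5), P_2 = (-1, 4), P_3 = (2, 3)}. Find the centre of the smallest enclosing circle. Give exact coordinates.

Side lengths²: P_1P_2² = 90, P_1P_3² = 100, P_2P_3² = 10.
Since P_1P_3² = 100 ≥ 90 + 10 = 100, the angle opposite P_1P_3 is not acute, so the smallest enclosing circle has P_1P_3 as diameter.
Centre = midpoint of P_1P_3 = (-1, -1), r² = 100/4 = 25.
Centre = (-1, -1).

(-1, -1)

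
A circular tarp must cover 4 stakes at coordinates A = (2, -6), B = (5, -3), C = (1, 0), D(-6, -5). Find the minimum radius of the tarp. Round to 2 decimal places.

5.59

The farthest pair is B–D with squared distance 125. The circle on this segment as diameter has centre (-0.5, -4) and r² = 125/4 = 31.25.
Check A: distance² to centre = 10.25 ≤ 31.25, so it lies inside.
All remaining points lie in this disk, and no smaller disk contains both endpoints, so this is the minimum enclosing circle.
r = √(31.25) ≈ 5.59.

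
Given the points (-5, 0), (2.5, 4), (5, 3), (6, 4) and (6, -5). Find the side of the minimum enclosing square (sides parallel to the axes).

The bounding box has width 11 and height 9.
An axis-aligned square enclosing the set must have side ≥ max(width, height).
So the minimum side is max(11, 9) = 11.

11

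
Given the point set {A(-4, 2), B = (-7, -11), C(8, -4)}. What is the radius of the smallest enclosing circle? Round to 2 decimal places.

8.51

Side lengths²: AB² = 178, AC² = 180, BC² = 274.
Since BC² = 274 < 180 + 178 = 358, the triangle is acute, so the smallest enclosing circle is the circumcircle.
Circumcentre = (-10/29, -165/29), r² = 60965/841.
r = √(60965/841) ≈ 8.51.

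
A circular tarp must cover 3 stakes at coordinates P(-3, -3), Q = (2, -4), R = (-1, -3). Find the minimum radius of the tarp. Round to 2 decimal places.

Side lengths²: PQ² = 26, PR² = 4, QR² = 10.
Since PQ² = 26 ≥ 10 + 4 = 14, the angle opposite PQ is not acute, so the smallest enclosing circle has PQ as diameter.
Centre = midpoint of PQ = (-0.5, -3.5), r² = 26/4 = 6.5.
r = √(6.5) ≈ 2.55.

2.55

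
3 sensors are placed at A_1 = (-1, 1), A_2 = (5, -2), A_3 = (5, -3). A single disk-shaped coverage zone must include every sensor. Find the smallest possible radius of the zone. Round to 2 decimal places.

3.61

Side lengths²: A_1A_2² = 45, A_1A_3² = 52, A_2A_3² = 1.
Since A_1A_3² = 52 ≥ 45 + 1 = 46, the angle opposite A_1A_3 is not acute, so the smallest enclosing circle has A_1A_3 as diameter.
Centre = midpoint of A_1A_3 = (2, -1), r² = 52/4 = 13.
r = √13 ≈ 3.61.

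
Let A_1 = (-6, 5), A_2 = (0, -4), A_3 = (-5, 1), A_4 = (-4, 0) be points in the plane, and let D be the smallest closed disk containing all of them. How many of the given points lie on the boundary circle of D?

2

The minimum enclosing circle of a finite set is fixed by two of the points (as a diameter) or three (as a circumcircle).
The farthest pair is A_1–A_2 with squared distance 117. The circle on this segment as diameter has centre (-3, 0.5) and r² = 117/4 = 29.25.
Check A_3: distance² to centre = 4.25 ≤ 29.25, so it lies inside.
All remaining points lie in this disk, and no smaller disk contains both endpoints, so this is the minimum enclosing circle.
The points at distance exactly r from the centre are A_1, A_2 — 2 points.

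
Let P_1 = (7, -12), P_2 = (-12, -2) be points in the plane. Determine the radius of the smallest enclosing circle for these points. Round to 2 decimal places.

10.74

The smallest circle enclosing two points has them as diameter endpoints.
Centre = midpoint = (-2.5, -7); r² = |P_1P_2|²/4 = 461/4 = 115.25.
r = √(115.25) ≈ 10.74.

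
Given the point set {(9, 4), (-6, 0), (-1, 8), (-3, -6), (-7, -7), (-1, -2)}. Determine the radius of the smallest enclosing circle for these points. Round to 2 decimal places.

The farthest pair is (9, 4)–(-7, -7) with squared distance 377. The circle on this segment as diameter has centre (1, -1.5) and r² = 377/4 = 94.25.
Check (-6, 0): distance² to centre = 51.25 ≤ 94.25, so it lies inside.
All remaining points lie in this disk, and no smaller disk contains both endpoints, so this is the minimum enclosing circle.
r = √(94.25) ≈ 9.71.

9.71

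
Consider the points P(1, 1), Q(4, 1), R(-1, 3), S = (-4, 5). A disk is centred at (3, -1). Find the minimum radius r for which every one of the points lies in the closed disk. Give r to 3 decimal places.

The required radius is the distance from (3, -1) to the farthest point.
Squared distances: 8, 5, 32, 85.
Maximum is 85, attained at S.
r = √85 ≈ 9.220.

9.220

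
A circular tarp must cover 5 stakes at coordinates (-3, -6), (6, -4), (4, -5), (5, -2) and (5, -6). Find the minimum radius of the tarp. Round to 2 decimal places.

4.61

The minimum enclosing circle of a finite set is fixed by two of the points (as a diameter) or three (as a circumcircle).
The farthest pair is (-3, -6)–(6, -4) with squared distance 85. The circle on this segment as diameter has centre (1.5, -5) and r² = 85/4 = 21.25.
Check (4, -5): distance² to centre = 6.25 ≤ 21.25, so it lies inside.
All remaining points lie in this disk, and no smaller disk contains both endpoints, so this is the minimum enclosing circle.
r = √(21.25) ≈ 4.61.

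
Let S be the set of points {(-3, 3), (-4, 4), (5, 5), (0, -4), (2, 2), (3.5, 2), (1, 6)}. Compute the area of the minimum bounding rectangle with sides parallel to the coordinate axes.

x ranges over [-4, 5], width 9.
y ranges over [-4, 6], height 10.
Area = 9 × 10 = 90.

90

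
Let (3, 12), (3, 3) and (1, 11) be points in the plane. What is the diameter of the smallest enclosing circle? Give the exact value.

9

Call the three points A, B, C in the order given.
Side lengths²: AB² = 81, AC² = 5, BC² = 68.
Since AB² = 81 ≥ 68 + 5 = 73, the angle opposite AB is not acute, so the smallest enclosing circle has AB as diameter.
Centre = midpoint of AB = (3, 7.5), r² = 81/4 = 20.25.
Diameter = 2r = 2√(20.25) = 9.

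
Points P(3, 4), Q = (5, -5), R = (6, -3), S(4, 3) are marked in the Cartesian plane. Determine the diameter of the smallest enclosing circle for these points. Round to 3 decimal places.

9.220

A smallest enclosing disk is always determined by at most three of the input points on its boundary.
The farthest pair is P–Q with squared distance 85. The circle on this segment as diameter has centre (4, -0.5) and r² = 85/4 = 21.25.
Check R: distance² to centre = 10.25 ≤ 21.25, so it lies inside.
All remaining points lie in this disk, and no smaller disk contains both endpoints, so this is the minimum enclosing circle.
Diameter = 2r = 2√(21.25) ≈ 9.220.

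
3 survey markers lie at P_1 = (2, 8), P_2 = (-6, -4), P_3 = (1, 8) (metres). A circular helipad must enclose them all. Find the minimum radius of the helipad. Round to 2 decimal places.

7.21

Side lengths²: P_1P_2² = 208, P_1P_3² = 1, P_2P_3² = 193.
Since P_1P_2² = 208 ≥ 193 + 1 = 194, the angle opposite P_1P_2 is not acute, so the smallest enclosing circle has P_1P_2 as diameter.
Centre = midpoint of P_1P_2 = (-2, 2), r² = 208/4 = 52.
r = √52 ≈ 7.21.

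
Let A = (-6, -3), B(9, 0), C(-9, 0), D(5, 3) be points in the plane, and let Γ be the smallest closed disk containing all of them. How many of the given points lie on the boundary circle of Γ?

A smallest enclosing disk is always determined by at most three of the input points on its boundary.
The farthest pair is B–C with squared distance 324. The circle on this segment as diameter has centre (0, 0) and r² = 324/4 = 81.
Check A: distance² to centre = 45 ≤ 81, so it lies inside.
All remaining points lie in this disk, and no smaller disk contains both endpoints, so this is the minimum enclosing circle.
The points at distance exactly r from the centre are B, C — 2 points.

2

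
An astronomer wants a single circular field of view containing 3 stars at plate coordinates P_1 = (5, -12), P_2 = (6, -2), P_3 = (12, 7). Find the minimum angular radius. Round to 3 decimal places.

Side lengths²: P_1P_2² = 101, P_1P_3² = 410, P_2P_3² = 117.
Since P_1P_3² = 410 ≥ 117 + 101 = 218, the angle opposite P_1P_3 is not acute, so the smallest enclosing circle has P_1P_3 as diameter.
Centre = midpoint of P_1P_3 = (8.5, -2.5), r² = 410/4 = 102.5.
r = √(102.5) ≈ 10.124.

10.124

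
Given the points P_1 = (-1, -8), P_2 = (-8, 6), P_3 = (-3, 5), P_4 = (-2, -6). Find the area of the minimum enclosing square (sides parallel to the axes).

The bounding box has width 7 and height 14.
An axis-aligned square enclosing the set must have side ≥ max(width, height).
So the minimum side is max(7, 14) = 14.
Area = 14² = 196.

196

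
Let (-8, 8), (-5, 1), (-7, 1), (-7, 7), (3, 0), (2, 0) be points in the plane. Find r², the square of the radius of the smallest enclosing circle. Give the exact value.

46.25

A smallest enclosing disk is always determined by at most three of the input points on its boundary.
The farthest pair is (-8, 8)–(3, 0) with squared distance 185. The circle on this segment as diameter has centre (-2.5, 4) and r² = 185/4 = 46.25.
Check (-5, 1): distance² to centre = 15.25 ≤ 46.25, so it lies inside.
All remaining points lie in this disk, and no smaller disk contains both endpoints, so this is the minimum enclosing circle.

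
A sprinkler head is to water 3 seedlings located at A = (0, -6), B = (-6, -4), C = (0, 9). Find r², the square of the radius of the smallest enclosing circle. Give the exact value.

Side lengths²: AB² = 40, AC² = 225, BC² = 205.
Since AC² = 225 < 205 + 40 = 245, the triangle is acute, so the smallest enclosing circle is the circumcircle.
Circumcentre = (-5/6, 1.5), r² = 1025/18.

1025/18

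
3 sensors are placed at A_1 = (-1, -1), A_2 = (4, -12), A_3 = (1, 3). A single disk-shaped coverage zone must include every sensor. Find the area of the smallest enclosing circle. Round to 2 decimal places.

Side lengths²: A_1A_2² = 146, A_1A_3² = 20, A_2A_3² = 234.
Since A_2A_3² = 234 ≥ 146 + 20 = 166, the angle opposite A_2A_3 is not acute, so the smallest enclosing circle has A_2A_3 as diameter.
Centre = midpoint of A_2A_3 = (2.5, -4.5), r² = 234/4 = 58.5.
Area = π·r² = π·58.5 ≈ 183.78.

183.78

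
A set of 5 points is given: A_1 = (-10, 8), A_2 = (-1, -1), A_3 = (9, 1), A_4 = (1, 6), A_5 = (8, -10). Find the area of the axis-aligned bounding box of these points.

342

x ranges over [-10, 9], width 19.
y ranges over [-10, 8], height 18.
Area = 19 × 18 = 342.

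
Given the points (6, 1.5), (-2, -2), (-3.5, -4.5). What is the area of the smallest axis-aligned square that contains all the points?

The bounding box has width 9.5 and height 6.
An axis-aligned square enclosing the set must have side ≥ max(width, height).
So the minimum side is max(9.5, 6) = 9.5.
Area = 9.5² = 90.25.

90.25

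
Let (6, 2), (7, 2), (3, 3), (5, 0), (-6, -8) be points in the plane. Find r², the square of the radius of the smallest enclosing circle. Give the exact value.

A smallest enclosing disk is always determined by at most three of the input points on its boundary.
The farthest pair is (7, 2)–(-6, -8) with squared distance 269. The circle on this segment as diameter has centre (0.5, -3) and r² = 269/4 = 67.25.
Check (6, 2): distance² to centre = 55.25 ≤ 67.25, so it lies inside.
All remaining points lie in this disk, and no smaller disk contains both endpoints, so this is the minimum enclosing circle.

67.25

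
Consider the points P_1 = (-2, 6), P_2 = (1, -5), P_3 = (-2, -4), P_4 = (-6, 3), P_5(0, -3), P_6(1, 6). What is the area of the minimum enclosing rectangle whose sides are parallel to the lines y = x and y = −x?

In coordinates u = x + y, v = x − y the rectangle is axis-aligned; the map (x,y)→(u,v) scales areas by 2.
u-values: 4, -4, -6, -3, -3, 7; range = 7 − (-6) = 13.
v-values: -8, 6, 2, -9, 3, -5; range = 6 − (-9) = 15.
Area = (13 × 15) / 2 = 97.5.

97.5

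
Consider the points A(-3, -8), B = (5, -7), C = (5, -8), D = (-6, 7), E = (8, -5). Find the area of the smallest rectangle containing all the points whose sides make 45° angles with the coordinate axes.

In coordinates u = x + y, v = x − y the rectangle is axis-aligned; the map (x,y)→(u,v) scales areas by 2.
u-values: -11, -2, -3, 1, 3; range = 3 − (-11) = 14.
v-values: 5, 12, 13, -13, 13; range = 13 − (-13) = 26.
Area = (14 × 26) / 2 = 182.

182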